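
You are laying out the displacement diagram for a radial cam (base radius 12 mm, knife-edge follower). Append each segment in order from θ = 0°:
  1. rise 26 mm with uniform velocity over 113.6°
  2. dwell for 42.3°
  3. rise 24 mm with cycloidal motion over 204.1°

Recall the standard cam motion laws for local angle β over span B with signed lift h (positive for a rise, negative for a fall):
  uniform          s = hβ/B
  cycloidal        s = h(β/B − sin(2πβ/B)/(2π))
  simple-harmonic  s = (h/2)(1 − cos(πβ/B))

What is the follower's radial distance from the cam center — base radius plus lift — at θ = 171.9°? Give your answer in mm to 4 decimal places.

seg 1 [0°–113.6°] uniform, h=26: full span → s += 26 → s = 26.0000
seg 2 [113.6°–155.9°] dwell: s stays 26.0000
seg 3 [155.9°–360°] cycloidal, h=24: θ=171.9° here. β=16, B=204.1. 24·(0.0784 − sin(2π·0.0784)/(2π)) = 0.0752 → s = 26.0752
radial distance = base radius + s = 12 + 26.0752 = 38.0752

38.0752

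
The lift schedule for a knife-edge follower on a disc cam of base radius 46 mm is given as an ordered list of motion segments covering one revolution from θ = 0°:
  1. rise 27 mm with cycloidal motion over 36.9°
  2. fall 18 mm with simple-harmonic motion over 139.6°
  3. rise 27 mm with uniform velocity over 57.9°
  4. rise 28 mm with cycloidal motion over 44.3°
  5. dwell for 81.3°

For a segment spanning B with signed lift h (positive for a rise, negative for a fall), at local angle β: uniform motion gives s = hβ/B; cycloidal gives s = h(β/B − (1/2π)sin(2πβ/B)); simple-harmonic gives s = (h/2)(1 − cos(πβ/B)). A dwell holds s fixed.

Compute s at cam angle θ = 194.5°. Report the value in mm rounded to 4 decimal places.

seg 1 [0°–36.9°] cycloidal, h=27: full span → s += 27 → s = 27.0000
seg 2 [36.9°–176.5°] simple-harmonic, h=-18: full span → s += -18 → s = 9.0000
seg 3 [176.5°–234.4°] uniform, h=27: θ=194.5° here. β=18, B=57.9. 27·18/57.9 = 8.3938 → s = 17.3938

17.3938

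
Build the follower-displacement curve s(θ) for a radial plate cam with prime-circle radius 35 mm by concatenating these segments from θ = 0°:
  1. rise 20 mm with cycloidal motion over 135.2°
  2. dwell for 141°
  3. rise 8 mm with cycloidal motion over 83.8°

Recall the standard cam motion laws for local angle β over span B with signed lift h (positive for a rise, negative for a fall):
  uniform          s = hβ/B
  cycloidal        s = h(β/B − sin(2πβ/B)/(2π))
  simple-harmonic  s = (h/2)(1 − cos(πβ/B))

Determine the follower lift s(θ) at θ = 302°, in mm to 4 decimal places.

seg 1 [0°–135.2°] cycloidal, h=20: full span → s += 20 → s = 20.0000
seg 2 [135.2°–276.2°] dwell: s stays 20.0000
seg 3 [276.2°–360°] cycloidal, h=8: θ=302° here. β=25.8, B=83.8. 8·(0.3079 − sin(2π·0.3079)/(2π)) = 1.2730 → s = 21.2730

21.2730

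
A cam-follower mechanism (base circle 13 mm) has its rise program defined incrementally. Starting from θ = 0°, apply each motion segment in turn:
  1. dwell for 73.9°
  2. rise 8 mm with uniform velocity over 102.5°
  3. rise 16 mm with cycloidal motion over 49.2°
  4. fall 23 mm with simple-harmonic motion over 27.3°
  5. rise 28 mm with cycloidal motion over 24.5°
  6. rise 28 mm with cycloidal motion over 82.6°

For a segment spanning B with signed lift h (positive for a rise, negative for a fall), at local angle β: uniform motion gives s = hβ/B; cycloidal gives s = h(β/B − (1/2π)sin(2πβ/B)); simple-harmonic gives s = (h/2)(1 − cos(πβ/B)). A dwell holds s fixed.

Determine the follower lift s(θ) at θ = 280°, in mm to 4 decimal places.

seg 1 [0°–73.9°] dwell: s stays 0.0000
seg 2 [73.9°–176.4°] uniform, h=8: full span → s += 8 → s = 8.0000
seg 3 [176.4°–225.6°] cycloidal, h=16: full span → s += 16 → s = 24.0000
seg 4 [225.6°–252.9°] simple-harmonic, h=-23: full span → s += -23 → s = 1.0000
seg 5 [252.9°–277.4°] cycloidal, h=28: full span → s += 28 → s = 29.0000
seg 6 [277.4°–360°] cycloidal, h=28: θ=280° here. β=2.6, B=82.6. 28·(0.0315 − sin(2π·0.0315)/(2π)) = 0.0057 → s = 29.0057

29.0057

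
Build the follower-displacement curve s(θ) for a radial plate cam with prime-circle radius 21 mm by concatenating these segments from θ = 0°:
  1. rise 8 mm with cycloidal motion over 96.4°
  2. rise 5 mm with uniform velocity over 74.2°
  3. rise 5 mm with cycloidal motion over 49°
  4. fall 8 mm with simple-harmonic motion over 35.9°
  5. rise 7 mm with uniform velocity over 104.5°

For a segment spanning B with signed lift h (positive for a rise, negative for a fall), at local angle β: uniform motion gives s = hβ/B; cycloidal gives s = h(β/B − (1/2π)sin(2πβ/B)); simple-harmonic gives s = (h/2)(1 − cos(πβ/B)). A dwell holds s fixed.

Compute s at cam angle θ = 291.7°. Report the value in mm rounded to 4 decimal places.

seg 1 [0°–96.4°] cycloidal, h=8: full span → s += 8 → s = 8.0000
seg 2 [96.4°–170.6°] uniform, h=5: full span → s += 5 → s = 13.0000
seg 3 [170.6°–219.6°] cycloidal, h=5: full span → s += 5 → s = 18.0000
seg 4 [219.6°–255.5°] simple-harmonic, h=-8: full span → s += -8 → s = 10.0000
seg 5 [255.5°–360°] uniform, h=7: θ=291.7° here. β=36.2, B=104.5. 7·36.2/104.5 = 2.4249 → s = 12.4249

12.4249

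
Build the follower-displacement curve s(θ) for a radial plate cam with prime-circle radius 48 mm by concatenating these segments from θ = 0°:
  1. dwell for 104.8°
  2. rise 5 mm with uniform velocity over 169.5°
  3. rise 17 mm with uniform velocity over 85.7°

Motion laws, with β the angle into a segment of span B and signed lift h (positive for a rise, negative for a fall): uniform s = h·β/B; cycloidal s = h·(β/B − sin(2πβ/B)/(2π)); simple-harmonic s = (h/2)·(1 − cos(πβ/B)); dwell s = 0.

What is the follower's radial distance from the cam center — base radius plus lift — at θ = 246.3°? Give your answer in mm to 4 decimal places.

seg 1 [0°–104.8°] dwell: s stays 0.0000
seg 2 [104.8°–274.3°] uniform, h=5: θ=246.3° here. β=141.5, B=169.5. 5·141.5/169.5 = 4.1740 → s = 4.1740
radial distance = base radius + s = 48 + 4.1740 = 52.1740

52.1740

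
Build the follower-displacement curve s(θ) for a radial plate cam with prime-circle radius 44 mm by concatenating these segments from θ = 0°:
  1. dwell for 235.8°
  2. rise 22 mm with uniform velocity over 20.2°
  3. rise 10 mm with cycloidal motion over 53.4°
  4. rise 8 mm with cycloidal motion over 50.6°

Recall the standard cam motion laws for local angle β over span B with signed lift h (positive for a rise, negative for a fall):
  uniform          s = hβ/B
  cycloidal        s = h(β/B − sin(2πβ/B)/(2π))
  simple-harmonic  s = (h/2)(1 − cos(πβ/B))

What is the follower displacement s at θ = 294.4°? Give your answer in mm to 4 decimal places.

seg 1 [0°–235.8°] dwell: s stays 0.0000
seg 2 [235.8°–256°] uniform, h=22: full span → s += 22 → s = 22.0000
seg 3 [256°–309.4°] cycloidal, h=10: θ=294.4° here. β=38.4, B=53.4. 10·(0.7191 − sin(2π·0.7191)/(2π)) = 8.7527 → s = 30.7527

30.7527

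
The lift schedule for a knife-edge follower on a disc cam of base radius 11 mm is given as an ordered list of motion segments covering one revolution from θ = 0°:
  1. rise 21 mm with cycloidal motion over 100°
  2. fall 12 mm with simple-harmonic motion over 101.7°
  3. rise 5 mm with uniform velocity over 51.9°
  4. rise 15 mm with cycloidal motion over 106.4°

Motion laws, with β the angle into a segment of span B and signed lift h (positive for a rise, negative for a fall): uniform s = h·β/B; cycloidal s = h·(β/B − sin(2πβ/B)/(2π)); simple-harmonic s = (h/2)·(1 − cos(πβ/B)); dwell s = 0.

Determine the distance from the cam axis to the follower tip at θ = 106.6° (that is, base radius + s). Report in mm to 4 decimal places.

seg 1 [0°–100°] cycloidal, h=21: full span → s += 21 → s = 21.0000
seg 2 [100°–201.7°] simple-harmonic, h=-12: θ=106.6° here. β=6.6, B=101.7. -12/2·(1 − cos(π·0.0649)) = -0.1243 → s = 20.8757
radial distance = base radius + s = 11 + 20.8757 = 31.8757

31.8757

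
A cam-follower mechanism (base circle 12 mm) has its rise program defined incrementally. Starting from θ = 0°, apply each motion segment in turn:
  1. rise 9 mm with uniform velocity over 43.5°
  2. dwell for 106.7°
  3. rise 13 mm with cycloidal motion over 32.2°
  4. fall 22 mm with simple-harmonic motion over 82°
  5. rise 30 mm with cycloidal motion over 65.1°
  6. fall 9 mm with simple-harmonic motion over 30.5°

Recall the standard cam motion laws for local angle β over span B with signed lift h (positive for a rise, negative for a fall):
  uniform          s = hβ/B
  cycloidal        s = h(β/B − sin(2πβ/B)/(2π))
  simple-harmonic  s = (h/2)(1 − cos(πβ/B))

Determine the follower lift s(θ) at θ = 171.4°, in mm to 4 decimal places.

seg 1 [0°–43.5°] uniform, h=9: full span → s += 9 → s = 9.0000
seg 2 [43.5°–150.2°] dwell: s stays 9.0000
seg 3 [150.2°–182.4°] cycloidal, h=13: θ=171.4° here. β=21.2, B=32.2. 13·(0.6584 − sin(2π·0.6584)/(2π)) = 10.2946 → s = 19.2946

19.2946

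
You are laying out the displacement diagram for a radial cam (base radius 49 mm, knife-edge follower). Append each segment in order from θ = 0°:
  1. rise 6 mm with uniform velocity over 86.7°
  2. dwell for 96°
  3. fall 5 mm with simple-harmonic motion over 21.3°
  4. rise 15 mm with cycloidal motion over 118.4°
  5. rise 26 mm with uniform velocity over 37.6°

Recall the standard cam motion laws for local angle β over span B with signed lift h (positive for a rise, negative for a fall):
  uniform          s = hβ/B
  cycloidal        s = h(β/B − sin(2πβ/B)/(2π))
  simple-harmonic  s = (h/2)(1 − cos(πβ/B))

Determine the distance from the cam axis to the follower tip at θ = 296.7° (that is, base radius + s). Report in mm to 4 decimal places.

seg 1 [0°–86.7°] uniform, h=6: full span → s += 6 → s = 6.0000
seg 2 [86.7°–182.7°] dwell: s stays 6.0000
seg 3 [182.7°–204°] simple-harmonic, h=-5: full span → s += -5 → s = 1.0000
seg 4 [204°–322.4°] cycloidal, h=15: θ=296.7° here. β=92.7, B=118.4. 15·(0.7829 − sin(2π·0.7829)/(2π)) = 14.0805 → s = 15.0805
radial distance = base radius + s = 49 + 15.0805 = 64.0805

64.0805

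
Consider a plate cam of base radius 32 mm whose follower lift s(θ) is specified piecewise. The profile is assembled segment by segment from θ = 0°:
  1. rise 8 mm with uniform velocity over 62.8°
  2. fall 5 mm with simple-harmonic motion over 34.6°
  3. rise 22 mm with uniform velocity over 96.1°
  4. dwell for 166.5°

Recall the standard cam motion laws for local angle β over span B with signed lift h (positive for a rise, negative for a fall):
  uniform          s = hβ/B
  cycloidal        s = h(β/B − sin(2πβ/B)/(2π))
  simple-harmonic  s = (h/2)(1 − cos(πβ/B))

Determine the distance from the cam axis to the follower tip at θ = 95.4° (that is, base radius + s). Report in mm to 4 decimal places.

seg 1 [0°–62.8°] uniform, h=8: full span → s += 8 → s = 8.0000
seg 2 [62.8°–97.4°] simple-harmonic, h=-5: θ=95.4° here. β=32.6, B=34.6. -5/2·(1 − cos(π·0.9422)) = -4.9589 → s = 3.0411
radial distance = base radius + s = 32 + 3.0411 = 35.0411

35.0411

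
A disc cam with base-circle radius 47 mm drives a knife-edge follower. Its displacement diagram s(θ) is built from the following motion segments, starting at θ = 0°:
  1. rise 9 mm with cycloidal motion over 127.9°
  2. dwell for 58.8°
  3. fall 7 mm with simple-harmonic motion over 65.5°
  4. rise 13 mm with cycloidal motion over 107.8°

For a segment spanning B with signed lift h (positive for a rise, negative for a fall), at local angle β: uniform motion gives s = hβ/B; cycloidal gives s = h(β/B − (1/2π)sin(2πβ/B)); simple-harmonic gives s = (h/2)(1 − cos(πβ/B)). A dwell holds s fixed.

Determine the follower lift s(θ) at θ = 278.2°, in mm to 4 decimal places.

seg 1 [0°–127.9°] cycloidal, h=9: full span → s += 9 → s = 9.0000
seg 2 [127.9°–186.7°] dwell: s stays 9.0000
seg 3 [186.7°–252.2°] simple-harmonic, h=-7: full span → s += -7 → s = 2.0000
seg 4 [252.2°–360°] cycloidal, h=13: θ=278.2° here. β=26, B=107.8. 13·(0.2412 − sin(2π·0.2412)/(2π)) = 1.0696 → s = 3.0696

3.0696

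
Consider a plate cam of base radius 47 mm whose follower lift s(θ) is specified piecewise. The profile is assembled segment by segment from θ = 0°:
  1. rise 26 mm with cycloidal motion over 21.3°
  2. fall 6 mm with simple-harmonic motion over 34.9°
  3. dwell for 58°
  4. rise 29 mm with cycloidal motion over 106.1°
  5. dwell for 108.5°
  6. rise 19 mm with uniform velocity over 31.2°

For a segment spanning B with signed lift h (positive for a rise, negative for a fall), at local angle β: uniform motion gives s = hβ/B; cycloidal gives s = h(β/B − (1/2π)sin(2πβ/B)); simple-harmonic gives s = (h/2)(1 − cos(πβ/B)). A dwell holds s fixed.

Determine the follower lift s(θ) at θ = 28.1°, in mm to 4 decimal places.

seg 1 [0°–21.3°] cycloidal, h=26: full span → s += 26 → s = 26.0000
seg 2 [21.3°–56.2°] simple-harmonic, h=-6: θ=28.1° here. β=6.8, B=34.9. -6/2·(1 − cos(π·0.1948)) = -0.5447 → s = 25.4553

25.4553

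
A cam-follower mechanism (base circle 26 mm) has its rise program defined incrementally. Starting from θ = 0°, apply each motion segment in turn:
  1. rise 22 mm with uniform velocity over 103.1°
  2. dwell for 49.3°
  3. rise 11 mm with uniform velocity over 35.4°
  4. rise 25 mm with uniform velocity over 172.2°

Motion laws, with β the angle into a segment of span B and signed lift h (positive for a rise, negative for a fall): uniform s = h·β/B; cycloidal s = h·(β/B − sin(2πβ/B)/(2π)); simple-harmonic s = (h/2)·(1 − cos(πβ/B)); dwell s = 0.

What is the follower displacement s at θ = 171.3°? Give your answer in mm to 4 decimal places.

seg 1 [0°–103.1°] uniform, h=22: full span → s += 22 → s = 22.0000
seg 2 [103.1°–152.4°] dwell: s stays 22.0000
seg 3 [152.4°–187.8°] uniform, h=11: θ=171.3° here. β=18.9, B=35.4. 11·18.9/35.4 = 5.8729 → s = 27.8729

27.8729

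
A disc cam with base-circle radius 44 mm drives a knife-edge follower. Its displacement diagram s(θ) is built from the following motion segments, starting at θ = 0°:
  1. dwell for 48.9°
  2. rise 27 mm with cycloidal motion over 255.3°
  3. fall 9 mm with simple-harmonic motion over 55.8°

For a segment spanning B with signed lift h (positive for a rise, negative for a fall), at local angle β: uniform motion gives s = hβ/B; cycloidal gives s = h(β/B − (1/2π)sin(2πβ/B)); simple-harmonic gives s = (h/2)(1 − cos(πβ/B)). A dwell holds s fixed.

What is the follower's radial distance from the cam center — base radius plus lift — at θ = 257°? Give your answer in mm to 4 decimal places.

seg 1 [0°–48.9°] dwell: s stays 0.0000
seg 2 [48.9°–304.2°] cycloidal, h=27: θ=257° here. β=208.1, B=255.3. 27·(0.8151 − sin(2π·0.8151)/(2π)) = 25.9507 → s = 25.9507
radial distance = base radius + s = 44 + 25.9507 = 69.9507

69.9507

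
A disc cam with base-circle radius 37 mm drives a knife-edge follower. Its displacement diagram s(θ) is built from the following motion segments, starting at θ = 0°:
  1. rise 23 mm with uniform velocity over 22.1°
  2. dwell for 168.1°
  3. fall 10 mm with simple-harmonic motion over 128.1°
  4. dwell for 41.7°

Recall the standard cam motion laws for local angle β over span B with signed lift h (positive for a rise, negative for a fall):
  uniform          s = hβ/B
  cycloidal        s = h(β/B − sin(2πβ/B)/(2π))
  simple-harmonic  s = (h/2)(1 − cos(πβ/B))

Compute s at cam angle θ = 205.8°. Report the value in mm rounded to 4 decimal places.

seg 1 [0°–22.1°] uniform, h=23: full span → s += 23 → s = 23.0000
seg 2 [22.1°–190.2°] dwell: s stays 23.0000
seg 3 [190.2°–318.3°] simple-harmonic, h=-10: θ=205.8° here. β=15.6, B=128.1. -10/2·(1 − cos(π·0.1218)) = -0.3615 → s = 22.6385

22.6385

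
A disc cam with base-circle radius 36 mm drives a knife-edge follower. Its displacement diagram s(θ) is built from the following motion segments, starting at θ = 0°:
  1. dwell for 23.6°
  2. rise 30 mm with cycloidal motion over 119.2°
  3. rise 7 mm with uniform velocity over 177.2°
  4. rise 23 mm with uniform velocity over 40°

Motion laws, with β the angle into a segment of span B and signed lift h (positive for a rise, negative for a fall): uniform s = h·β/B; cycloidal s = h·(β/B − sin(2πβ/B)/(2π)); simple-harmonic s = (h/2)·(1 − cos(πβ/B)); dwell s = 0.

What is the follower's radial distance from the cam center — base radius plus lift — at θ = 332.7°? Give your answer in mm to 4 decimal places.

seg 1 [0°–23.6°] dwell: s stays 0.0000
seg 2 [23.6°–142.8°] cycloidal, h=30: full span → s += 30 → s = 30.0000
seg 3 [142.8°–320°] uniform, h=7: full span → s += 7 → s = 37.0000
seg 4 [320°–360°] uniform, h=23: θ=332.7° here. β=12.7, B=40. 23·12.7/40 = 7.3025 → s = 44.3025
radial distance = base radius + s = 36 + 44.3025 = 80.3025

80.3025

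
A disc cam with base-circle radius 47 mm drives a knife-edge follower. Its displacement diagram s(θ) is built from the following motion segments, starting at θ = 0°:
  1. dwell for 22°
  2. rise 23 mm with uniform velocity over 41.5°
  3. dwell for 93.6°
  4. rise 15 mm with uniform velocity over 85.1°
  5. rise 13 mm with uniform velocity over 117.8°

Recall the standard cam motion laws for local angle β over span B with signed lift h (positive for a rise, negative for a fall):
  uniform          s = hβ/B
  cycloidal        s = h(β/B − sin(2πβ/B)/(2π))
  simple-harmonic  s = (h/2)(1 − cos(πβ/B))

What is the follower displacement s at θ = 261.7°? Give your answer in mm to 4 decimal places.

seg 1 [0°–22°] dwell: s stays 0.0000
seg 2 [22°–63.5°] uniform, h=23: full span → s += 23 → s = 23.0000
seg 3 [63.5°–157.1°] dwell: s stays 23.0000
seg 4 [157.1°–242.2°] uniform, h=15: full span → s += 15 → s = 38.0000
seg 5 [242.2°–360°] uniform, h=13: θ=261.7° here. β=19.5, B=117.8. 13·19.5/117.8 = 2.1520 → s = 40.1520

40.1520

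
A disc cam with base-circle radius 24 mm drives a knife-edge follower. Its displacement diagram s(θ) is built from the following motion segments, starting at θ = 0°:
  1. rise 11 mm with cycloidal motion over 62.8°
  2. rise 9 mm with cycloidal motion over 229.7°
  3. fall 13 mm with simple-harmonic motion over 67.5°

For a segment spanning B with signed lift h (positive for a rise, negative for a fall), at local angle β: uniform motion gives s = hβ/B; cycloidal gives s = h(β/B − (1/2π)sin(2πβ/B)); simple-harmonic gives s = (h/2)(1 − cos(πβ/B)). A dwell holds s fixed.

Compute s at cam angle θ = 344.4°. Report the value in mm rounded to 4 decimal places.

seg 1 [0°–62.8°] cycloidal, h=11: full span → s += 11 → s = 11.0000
seg 2 [62.8°–292.5°] cycloidal, h=9: full span → s += 9 → s = 20.0000
seg 3 [292.5°–360°] simple-harmonic, h=-13: θ=344.4° here. β=51.9, B=67.5. -13/2·(1 − cos(π·0.7689)) = -11.3607 → s = 8.6393

8.6393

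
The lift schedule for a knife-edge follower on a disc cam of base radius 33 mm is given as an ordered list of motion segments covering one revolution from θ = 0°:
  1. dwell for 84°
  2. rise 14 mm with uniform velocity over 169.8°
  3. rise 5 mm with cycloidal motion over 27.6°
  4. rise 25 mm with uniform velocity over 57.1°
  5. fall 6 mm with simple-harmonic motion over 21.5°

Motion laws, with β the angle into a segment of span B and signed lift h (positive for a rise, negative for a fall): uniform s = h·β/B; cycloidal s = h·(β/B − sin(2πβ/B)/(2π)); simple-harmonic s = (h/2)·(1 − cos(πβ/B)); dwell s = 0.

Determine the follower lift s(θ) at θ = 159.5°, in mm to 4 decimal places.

seg 1 [0°–84°] dwell: s stays 0.0000
seg 2 [84°–253.8°] uniform, h=14: θ=159.5° here. β=75.5, B=169.8. 14·75.5/169.8 = 6.2250 → s = 6.2250

6.2250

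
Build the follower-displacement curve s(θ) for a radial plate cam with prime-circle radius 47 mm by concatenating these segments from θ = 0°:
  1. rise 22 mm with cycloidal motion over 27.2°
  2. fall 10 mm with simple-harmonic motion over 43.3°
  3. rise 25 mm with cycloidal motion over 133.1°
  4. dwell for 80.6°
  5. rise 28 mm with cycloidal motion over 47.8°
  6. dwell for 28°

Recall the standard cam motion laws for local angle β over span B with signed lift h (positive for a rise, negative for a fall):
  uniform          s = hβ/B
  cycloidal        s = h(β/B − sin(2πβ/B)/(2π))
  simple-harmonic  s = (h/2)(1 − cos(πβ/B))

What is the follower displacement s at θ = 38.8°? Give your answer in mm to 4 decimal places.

seg 1 [0°–27.2°] cycloidal, h=22: full span → s += 22 → s = 22.0000
seg 2 [27.2°–70.5°] simple-harmonic, h=-10: θ=38.8° here. β=11.6, B=43.3. -10/2·(1 − cos(π·0.2679)) = -1.6688 → s = 20.3312

20.3312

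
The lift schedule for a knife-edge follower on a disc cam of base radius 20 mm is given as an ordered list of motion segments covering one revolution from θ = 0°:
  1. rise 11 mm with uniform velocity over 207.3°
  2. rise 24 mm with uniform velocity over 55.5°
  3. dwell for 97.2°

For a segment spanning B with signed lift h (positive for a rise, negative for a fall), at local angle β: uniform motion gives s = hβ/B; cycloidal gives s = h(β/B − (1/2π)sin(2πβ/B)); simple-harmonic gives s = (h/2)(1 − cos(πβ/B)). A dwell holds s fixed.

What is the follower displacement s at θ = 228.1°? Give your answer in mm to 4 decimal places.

seg 1 [0°–207.3°] uniform, h=11: full span → s += 11 → s = 11.0000
seg 2 [207.3°–262.8°] uniform, h=24: θ=228.1° here. β=20.8, B=55.5. 24·20.8/55.5 = 8.9946 → s = 19.9946

19.9946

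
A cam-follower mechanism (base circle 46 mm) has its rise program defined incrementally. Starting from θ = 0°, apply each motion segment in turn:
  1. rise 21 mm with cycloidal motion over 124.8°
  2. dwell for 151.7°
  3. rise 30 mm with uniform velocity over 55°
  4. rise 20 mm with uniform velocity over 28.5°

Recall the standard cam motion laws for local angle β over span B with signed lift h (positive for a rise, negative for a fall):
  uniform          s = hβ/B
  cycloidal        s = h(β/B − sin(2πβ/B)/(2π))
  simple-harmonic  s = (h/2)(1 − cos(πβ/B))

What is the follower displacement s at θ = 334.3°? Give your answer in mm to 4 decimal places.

seg 1 [0°–124.8°] cycloidal, h=21: full span → s += 21 → s = 21.0000
seg 2 [124.8°–276.5°] dwell: s stays 21.0000
seg 3 [276.5°–331.5°] uniform, h=30: full span → s += 30 → s = 51.0000
seg 4 [331.5°–360°] uniform, h=20: θ=334.3° here. β=2.8, B=28.5. 20·2.8/28.5 = 1.9649 → s = 52.9649

52.9649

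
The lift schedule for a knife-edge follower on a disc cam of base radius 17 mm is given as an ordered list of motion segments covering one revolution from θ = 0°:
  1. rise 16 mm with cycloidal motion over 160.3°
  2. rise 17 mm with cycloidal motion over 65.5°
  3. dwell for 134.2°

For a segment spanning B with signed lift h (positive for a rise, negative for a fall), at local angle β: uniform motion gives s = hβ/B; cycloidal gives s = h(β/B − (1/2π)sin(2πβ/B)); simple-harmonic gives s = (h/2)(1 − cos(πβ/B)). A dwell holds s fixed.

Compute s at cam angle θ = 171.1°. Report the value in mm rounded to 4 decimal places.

seg 1 [0°–160.3°] cycloidal, h=16: full span → s += 16 → s = 16.0000
seg 2 [160.3°–225.8°] cycloidal, h=17: θ=171.1° here. β=10.8, B=65.5. 17·(0.1649 − sin(2π·0.1649)/(2π)) = 0.4752 → s = 16.4752

16.4752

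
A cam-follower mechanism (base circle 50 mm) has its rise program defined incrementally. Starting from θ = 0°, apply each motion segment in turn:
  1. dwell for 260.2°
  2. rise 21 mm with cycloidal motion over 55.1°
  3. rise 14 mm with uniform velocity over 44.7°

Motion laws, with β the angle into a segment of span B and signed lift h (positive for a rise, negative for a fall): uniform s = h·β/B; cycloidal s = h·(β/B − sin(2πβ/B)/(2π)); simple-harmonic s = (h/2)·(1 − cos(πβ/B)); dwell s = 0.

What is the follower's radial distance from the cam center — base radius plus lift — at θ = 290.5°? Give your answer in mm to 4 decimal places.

seg 1 [0°–260.2°] dwell: s stays 0.0000
seg 2 [260.2°–315.3°] cycloidal, h=21: θ=290.5° here. β=30.3, B=55.1. 21·(0.5499 − sin(2π·0.5499)/(2π)) = 12.5791 → s = 12.5791
radial distance = base radius + s = 50 + 12.5791 = 62.5791

62.5791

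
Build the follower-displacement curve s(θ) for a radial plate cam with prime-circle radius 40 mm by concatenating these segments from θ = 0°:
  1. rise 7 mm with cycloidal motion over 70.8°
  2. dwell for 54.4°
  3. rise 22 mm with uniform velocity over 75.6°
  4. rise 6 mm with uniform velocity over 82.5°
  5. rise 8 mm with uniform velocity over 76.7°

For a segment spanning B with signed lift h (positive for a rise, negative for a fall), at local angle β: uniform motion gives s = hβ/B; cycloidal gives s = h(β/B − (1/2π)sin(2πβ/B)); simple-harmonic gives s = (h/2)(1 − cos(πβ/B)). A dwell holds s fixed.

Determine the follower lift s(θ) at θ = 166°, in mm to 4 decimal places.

seg 1 [0°–70.8°] cycloidal, h=7: full span → s += 7 → s = 7.0000
seg 2 [70.8°–125.2°] dwell: s stays 7.0000
seg 3 [125.2°–200.8°] uniform, h=22: θ=166° here. β=40.8, B=75.6. 22·40.8/75.6 = 11.8730 → s = 18.8730

18.8730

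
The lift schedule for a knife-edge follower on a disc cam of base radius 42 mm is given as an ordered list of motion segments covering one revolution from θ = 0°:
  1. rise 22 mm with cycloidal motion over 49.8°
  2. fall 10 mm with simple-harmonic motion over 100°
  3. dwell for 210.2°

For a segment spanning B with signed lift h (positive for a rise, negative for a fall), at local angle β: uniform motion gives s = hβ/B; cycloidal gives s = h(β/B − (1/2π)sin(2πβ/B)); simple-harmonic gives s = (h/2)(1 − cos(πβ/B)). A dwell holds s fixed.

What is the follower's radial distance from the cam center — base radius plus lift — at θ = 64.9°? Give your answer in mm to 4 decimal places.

seg 1 [0°–49.8°] cycloidal, h=22: full span → s += 22 → s = 22.0000
seg 2 [49.8°–149.8°] simple-harmonic, h=-10: θ=64.9° here. β=15.1, B=100. -10/2·(1 − cos(π·0.1510)) = -0.5521 → s = 21.4479
radial distance = base radius + s = 42 + 21.4479 = 63.4479

63.4479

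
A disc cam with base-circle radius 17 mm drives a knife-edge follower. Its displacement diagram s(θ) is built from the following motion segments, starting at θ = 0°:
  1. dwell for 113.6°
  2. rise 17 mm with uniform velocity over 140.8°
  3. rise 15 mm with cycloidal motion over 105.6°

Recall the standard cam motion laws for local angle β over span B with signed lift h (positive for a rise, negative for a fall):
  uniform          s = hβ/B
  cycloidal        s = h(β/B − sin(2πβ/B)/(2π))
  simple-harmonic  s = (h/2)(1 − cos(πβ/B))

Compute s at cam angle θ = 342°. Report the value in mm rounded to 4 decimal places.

seg 1 [0°–113.6°] dwell: s stays 0.0000
seg 2 [113.6°–254.4°] uniform, h=17: full span → s += 17 → s = 17.0000
seg 3 [254.4°–360°] cycloidal, h=15: θ=342° here. β=87.6, B=105.6. 15·(0.8295 − sin(2π·0.8295)/(2π)) = 14.5385 → s = 31.5385

31.5385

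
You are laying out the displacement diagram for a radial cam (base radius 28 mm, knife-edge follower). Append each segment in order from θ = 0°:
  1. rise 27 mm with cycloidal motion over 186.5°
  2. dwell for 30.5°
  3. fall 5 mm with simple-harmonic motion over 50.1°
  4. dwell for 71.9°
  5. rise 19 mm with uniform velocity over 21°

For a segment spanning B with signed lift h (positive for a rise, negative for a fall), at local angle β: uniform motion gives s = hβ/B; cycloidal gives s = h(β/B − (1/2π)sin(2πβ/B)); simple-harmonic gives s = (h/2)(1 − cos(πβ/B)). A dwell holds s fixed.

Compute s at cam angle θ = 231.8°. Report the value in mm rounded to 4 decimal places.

seg 1 [0°–186.5°] cycloidal, h=27: full span → s += 27 → s = 27.0000
seg 2 [186.5°–217°] dwell: s stays 27.0000
seg 3 [217°–267.1°] simple-harmonic, h=-5: θ=231.8° here. β=14.8, B=50.1. -5/2·(1 − cos(π·0.2954)) = -1.0015 → s = 25.9985

25.9985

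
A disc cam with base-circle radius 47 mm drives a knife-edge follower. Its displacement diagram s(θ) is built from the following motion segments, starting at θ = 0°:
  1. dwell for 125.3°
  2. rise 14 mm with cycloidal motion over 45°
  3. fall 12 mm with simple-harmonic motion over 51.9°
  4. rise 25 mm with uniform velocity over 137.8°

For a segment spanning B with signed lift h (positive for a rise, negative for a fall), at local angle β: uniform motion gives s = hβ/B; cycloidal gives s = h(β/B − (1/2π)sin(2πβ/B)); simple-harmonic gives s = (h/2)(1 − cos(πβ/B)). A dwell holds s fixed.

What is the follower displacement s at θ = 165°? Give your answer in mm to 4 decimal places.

seg 1 [0°–125.3°] dwell: s stays 0.0000
seg 2 [125.3°–170.3°] cycloidal, h=14: θ=165° here. β=39.7, B=45. 14·(0.8822 − sin(2π·0.8822)/(2π)) = 13.8536 → s = 13.8536

13.8536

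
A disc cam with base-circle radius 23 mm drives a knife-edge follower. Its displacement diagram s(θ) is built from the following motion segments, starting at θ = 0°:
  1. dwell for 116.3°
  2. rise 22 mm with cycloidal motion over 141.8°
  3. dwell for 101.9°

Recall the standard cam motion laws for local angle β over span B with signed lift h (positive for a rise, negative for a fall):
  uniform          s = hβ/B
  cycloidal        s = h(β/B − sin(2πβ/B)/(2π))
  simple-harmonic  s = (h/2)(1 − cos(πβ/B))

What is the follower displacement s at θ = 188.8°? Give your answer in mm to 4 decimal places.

seg 1 [0°–116.3°] dwell: s stays 0.0000
seg 2 [116.3°–258.1°] cycloidal, h=22: θ=188.8° here. β=72.5, B=141.8. 22·(0.5113 − sin(2π·0.5113)/(2π)) = 11.4963 → s = 11.4963

11.4963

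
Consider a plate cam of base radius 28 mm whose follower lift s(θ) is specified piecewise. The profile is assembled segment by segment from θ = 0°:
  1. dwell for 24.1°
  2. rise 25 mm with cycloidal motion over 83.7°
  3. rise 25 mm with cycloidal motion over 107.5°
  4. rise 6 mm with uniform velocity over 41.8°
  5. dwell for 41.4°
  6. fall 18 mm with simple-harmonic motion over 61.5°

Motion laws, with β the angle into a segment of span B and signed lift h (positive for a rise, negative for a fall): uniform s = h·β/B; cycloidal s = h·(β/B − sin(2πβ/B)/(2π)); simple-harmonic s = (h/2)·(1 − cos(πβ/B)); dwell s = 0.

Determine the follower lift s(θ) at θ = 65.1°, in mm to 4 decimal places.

seg 1 [0°–24.1°] dwell: s stays 0.0000
seg 2 [24.1°–107.8°] cycloidal, h=25: θ=65.1° here. β=41, B=83.7. 25·(0.4898 − sin(2π·0.4898)/(2π)) = 11.9924 → s = 11.9924

11.9924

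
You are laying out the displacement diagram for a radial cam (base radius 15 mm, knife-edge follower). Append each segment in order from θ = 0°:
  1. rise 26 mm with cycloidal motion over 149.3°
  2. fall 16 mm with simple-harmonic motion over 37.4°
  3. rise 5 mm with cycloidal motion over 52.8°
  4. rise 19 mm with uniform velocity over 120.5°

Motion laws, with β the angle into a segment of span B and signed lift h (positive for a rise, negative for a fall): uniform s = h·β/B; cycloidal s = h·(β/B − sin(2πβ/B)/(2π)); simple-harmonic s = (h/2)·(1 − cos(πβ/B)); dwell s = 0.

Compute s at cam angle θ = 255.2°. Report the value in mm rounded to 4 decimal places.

seg 1 [0°–149.3°] cycloidal, h=26: full span → s += 26 → s = 26.0000
seg 2 [149.3°–186.7°] simple-harmonic, h=-16: full span → s += -16 → s = 10.0000
seg 3 [186.7°–239.5°] cycloidal, h=5: full span → s += 5 → s = 15.0000
seg 4 [239.5°–360°] uniform, h=19: θ=255.2° here. β=15.7, B=120.5. 19·15.7/120.5 = 2.4755 → s = 17.4755

17.4755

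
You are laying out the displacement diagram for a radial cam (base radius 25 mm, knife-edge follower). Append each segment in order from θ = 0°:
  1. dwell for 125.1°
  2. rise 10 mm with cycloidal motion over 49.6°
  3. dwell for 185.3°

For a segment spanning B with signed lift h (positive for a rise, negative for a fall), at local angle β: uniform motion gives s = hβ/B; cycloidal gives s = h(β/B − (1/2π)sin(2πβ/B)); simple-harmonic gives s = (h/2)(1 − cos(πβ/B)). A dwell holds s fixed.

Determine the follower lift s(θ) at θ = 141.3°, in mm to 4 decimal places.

seg 1 [0°–125.1°] dwell: s stays 0.0000
seg 2 [125.1°–174.7°] cycloidal, h=10: θ=141.3° here. β=16.2, B=49.6. 10·(0.3266 − sin(2π·0.3266)/(2π)) = 1.8554 → s = 1.8554

1.8554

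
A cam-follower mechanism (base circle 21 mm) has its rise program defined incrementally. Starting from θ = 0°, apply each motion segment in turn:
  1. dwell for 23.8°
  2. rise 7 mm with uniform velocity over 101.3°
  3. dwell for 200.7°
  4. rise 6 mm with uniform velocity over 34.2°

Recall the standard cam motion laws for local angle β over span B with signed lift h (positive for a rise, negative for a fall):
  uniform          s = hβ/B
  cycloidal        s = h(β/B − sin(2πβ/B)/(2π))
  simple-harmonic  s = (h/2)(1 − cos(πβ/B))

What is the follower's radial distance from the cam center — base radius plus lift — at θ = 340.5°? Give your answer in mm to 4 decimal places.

seg 1 [0°–23.8°] dwell: s stays 0.0000
seg 2 [23.8°–125.1°] uniform, h=7: full span → s += 7 → s = 7.0000
seg 3 [125.1°–325.8°] dwell: s stays 7.0000
seg 4 [325.8°–360°] uniform, h=6: θ=340.5° here. β=14.7, B=34.2. 6·14.7/34.2 = 2.5789 → s = 9.5789
radial distance = base radius + s = 21 + 9.5789 = 30.5789

30.5789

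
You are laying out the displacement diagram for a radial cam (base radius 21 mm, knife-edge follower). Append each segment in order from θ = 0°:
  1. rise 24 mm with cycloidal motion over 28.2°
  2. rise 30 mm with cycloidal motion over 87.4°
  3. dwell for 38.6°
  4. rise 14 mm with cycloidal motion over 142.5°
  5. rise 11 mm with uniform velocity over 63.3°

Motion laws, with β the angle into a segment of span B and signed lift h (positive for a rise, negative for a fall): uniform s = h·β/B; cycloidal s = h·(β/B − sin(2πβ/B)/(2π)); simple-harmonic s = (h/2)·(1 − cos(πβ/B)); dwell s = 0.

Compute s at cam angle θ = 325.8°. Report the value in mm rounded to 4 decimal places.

seg 1 [0°–28.2°] cycloidal, h=24: full span → s += 24 → s = 24.0000
seg 2 [28.2°–115.6°] cycloidal, h=30: full span → s += 30 → s = 54.0000
seg 3 [115.6°–154.2°] dwell: s stays 54.0000
seg 4 [154.2°–296.7°] cycloidal, h=14: full span → s += 14 → s = 68.0000
seg 5 [296.7°–360°] uniform, h=11: θ=325.8° here. β=29.1, B=63.3. 11·29.1/63.3 = 5.0569 → s = 73.0569

73.0569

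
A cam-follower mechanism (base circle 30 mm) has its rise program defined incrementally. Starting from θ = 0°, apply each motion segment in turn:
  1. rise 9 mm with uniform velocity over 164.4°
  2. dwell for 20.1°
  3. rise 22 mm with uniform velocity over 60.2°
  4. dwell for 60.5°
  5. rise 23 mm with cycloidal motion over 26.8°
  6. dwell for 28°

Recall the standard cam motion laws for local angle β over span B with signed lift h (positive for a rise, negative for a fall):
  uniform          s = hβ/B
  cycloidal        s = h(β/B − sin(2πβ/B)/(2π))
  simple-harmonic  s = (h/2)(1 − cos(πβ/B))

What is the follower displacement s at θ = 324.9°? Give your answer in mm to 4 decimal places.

seg 1 [0°–164.4°] uniform, h=9: full span → s += 9 → s = 9.0000
seg 2 [164.4°–184.5°] dwell: s stays 9.0000
seg 3 [184.5°–244.7°] uniform, h=22: full span → s += 22 → s = 31.0000
seg 4 [244.7°–305.2°] dwell: s stays 31.0000
seg 5 [305.2°–332°] cycloidal, h=23: θ=324.9° here. β=19.7, B=26.8. 23·(0.7351 − sin(2π·0.7351)/(2π)) = 20.5512 → s = 51.5512

51.5512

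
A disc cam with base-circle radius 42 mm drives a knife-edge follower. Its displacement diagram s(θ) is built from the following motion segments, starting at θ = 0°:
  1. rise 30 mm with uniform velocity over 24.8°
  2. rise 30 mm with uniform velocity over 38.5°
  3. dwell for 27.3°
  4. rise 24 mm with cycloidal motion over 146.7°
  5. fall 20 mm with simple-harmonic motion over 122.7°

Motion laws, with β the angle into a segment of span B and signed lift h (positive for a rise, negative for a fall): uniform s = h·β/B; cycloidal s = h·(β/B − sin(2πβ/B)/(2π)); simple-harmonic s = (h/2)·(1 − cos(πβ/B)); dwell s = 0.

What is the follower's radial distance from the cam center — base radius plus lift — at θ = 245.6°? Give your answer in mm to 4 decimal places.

seg 1 [0°–24.8°] uniform, h=30: full span → s += 30 → s = 30.0000
seg 2 [24.8°–63.3°] uniform, h=30: full span → s += 30 → s = 60.0000
seg 3 [63.3°–90.6°] dwell: s stays 60.0000
seg 4 [90.6°–237.3°] cycloidal, h=24: full span → s += 24 → s = 84.0000
seg 5 [237.3°–360°] simple-harmonic, h=-20: θ=245.6° here. β=8.3, B=122.7. -20/2·(1 − cos(π·0.0676)) = -0.2250 → s = 83.7750
radial distance = base radius + s = 42 + 83.7750 = 125.7750

125.7750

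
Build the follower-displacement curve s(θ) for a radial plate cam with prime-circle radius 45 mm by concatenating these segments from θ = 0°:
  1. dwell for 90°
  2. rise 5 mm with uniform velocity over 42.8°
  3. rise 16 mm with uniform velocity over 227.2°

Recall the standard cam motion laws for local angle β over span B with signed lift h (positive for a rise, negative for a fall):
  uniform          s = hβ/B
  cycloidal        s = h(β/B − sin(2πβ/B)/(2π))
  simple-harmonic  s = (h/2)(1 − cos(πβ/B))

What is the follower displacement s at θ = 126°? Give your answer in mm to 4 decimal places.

seg 1 [0°–90°] dwell: s stays 0.0000
seg 2 [90°–132.8°] uniform, h=5: θ=126° here. β=36, B=42.8. 5·36/42.8 = 4.2056 → s = 4.2056

4.2056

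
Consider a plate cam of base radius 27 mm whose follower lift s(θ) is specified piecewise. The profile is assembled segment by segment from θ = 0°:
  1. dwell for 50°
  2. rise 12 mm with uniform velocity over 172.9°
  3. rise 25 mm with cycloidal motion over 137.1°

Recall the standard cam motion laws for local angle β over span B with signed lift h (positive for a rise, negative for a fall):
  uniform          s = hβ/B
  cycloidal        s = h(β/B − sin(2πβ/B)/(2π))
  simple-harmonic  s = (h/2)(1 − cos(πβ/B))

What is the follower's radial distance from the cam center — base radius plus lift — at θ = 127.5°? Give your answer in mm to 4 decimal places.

seg 1 [0°–50°] dwell: s stays 0.0000
seg 2 [50°–222.9°] uniform, h=12: θ=127.5° here. β=77.5, B=172.9. 12·77.5/172.9 = 5.3788 → s = 5.3788
radial distance = base radius + s = 27 + 5.3788 = 32.3788

32.3788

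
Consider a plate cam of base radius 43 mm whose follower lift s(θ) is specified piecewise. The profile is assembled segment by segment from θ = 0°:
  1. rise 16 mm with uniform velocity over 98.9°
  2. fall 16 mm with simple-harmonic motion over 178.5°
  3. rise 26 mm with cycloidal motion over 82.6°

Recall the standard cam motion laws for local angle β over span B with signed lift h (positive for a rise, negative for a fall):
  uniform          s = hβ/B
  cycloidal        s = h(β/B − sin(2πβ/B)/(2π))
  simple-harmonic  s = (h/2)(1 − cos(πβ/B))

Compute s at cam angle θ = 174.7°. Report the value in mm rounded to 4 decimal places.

seg 1 [0°–98.9°] uniform, h=16: full span → s += 16 → s = 16.0000
seg 2 [98.9°–277.4°] simple-harmonic, h=-16: θ=174.7° here. β=75.8, B=178.5. -16/2·(1 − cos(π·0.4246)) = -6.1239 → s = 9.8761

9.8761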